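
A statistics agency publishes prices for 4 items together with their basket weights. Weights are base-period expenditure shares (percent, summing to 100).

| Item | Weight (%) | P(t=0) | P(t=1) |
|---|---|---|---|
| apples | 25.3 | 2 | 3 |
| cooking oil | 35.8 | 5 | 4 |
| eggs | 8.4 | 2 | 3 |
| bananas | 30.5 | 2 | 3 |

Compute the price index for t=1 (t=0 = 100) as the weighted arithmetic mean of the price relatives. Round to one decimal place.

124.9

apples: 25.3 × (3/2) = 25.3 × 1.500000 = 37.9500
cooking oil: 35.8 × (4/5) = 35.8 × 0.800000 = 28.6400
eggs: 8.4 × (3/2) = 8.4 × 1.500000 = 12.6000
bananas: 30.5 × (3/2) = 30.5 × 1.500000 = 45.7500
Index = Σ wᵢ·(p₁ᵢ/p₀ᵢ) = 37.9500 + 28.6400 + 12.6000 + 45.7500 = 124.9400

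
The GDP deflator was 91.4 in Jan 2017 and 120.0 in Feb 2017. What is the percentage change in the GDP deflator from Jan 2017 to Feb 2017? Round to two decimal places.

31.29%

Change = (120.0 − 91.4) / 91.4 × 100
       = 28.6 / 91.4 × 100 = 31.2910%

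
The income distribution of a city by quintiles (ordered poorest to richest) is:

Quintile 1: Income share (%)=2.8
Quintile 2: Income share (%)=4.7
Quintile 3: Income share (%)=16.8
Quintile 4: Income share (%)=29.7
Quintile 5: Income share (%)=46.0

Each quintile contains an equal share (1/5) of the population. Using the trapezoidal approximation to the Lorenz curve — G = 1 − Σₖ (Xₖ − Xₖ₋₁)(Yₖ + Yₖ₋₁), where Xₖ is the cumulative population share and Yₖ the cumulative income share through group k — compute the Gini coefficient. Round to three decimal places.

0.446

Cumulative income shares Yₖ: 0.0280, 0.0750, 0.2430, 0.5400, 1.0000
Σ (Xₖ−Xₖ₋₁)(Yₖ+Yₖ₋₁) = (1/5)(0.0280+0.0000) + (1/5)(0.0750+0.0280) + (1/5)(0.2430+0.0750) + (1/5)(0.5400+0.2430) + (1/5)(1.0000+0.5400)
  = 0.0056 + 0.0206 + 0.0636 + 0.1566 + 0.3080 = 0.5544
G = 1 − 0.5544 = 0.4456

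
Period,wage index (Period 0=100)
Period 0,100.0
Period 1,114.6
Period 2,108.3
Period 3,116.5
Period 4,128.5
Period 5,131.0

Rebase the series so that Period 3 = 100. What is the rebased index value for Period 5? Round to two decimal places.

Rebased(Period 5) = 131.0 / 116.5 × 100 = 112.4464

112.45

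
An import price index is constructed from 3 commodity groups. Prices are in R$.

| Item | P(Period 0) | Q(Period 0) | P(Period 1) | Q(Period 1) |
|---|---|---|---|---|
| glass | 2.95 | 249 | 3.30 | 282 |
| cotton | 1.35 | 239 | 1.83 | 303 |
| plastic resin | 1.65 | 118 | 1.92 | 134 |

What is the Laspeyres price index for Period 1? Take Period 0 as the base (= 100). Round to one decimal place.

118.7

Laspeyres price index uses base-period quantities as weights.
ΣP(Period 1)·Q(Period 0) = 3.30×249 + 1.83×239 + 1.92×118 = 821.7 + 437.37 + 226.56 = 1485.63
ΣP(Period 0)·Q(Period 0) = 2.95×249 + 1.35×239 + 1.65×118 = 734.55 + 322.65 + 194.7 = 1251.9
Index = 1485.63 / 1251.9 × 100 = 118.6700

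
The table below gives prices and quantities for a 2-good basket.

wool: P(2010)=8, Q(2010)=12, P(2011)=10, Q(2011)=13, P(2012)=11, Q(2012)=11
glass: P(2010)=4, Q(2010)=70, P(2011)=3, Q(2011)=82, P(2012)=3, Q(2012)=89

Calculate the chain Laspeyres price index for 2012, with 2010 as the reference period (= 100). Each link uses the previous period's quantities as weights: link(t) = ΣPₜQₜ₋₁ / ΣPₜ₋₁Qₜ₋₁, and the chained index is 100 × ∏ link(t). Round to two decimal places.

90.80

Link 2010→2011:
ΣP(2011)Q(2010) = 10×12 + 3×70 = 120 + 210 = 330
ΣP(2010)Q(2010) = 8×12 + 4×70 = 96 + 280 = 376
link = 330/376 = 0.877660
Link 2011→2012:
ΣP(2012)Q(2011) = 11×13 + 3×82 = 143 + 246 = 389
ΣP(2011)Q(2011) = 10×13 + 3×82 = 130 + 246 = 376
link = 389/376 = 1.034574
Chained index = 100 × 0.877660 × 1.034574 = 90.8004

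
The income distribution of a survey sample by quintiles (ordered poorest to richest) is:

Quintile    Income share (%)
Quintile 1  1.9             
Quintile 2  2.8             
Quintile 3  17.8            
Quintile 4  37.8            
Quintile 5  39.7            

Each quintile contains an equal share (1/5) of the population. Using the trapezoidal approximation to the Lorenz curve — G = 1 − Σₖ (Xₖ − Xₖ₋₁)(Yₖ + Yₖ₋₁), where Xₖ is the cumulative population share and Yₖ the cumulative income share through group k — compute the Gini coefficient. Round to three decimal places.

Cumulative income shares Yₖ: 0.0190, 0.0470, 0.2250, 0.6030, 1.0000
Σ (Xₖ−Xₖ₋₁)(Yₖ+Yₖ₋₁) = (1/5)(0.0190+0.0000) + (1/5)(0.0470+0.0190) + (1/5)(0.2250+0.0470) + (1/5)(0.6030+0.2250) + (1/5)(1.0000+0.6030)
  = 0.0038 + 0.0132 + 0.0544 + 0.1656 + 0.3206 = 0.5576
G = 1 − 0.5576 = 0.4424

0.442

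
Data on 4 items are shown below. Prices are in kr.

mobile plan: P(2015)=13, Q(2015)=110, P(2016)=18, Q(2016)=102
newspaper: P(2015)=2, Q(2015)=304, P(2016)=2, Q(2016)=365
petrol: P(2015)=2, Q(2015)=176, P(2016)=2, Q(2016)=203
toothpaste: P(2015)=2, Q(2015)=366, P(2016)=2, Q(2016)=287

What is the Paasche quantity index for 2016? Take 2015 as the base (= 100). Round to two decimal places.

Paasche quantity index uses current-period prices as weights.
ΣP(2016)·Q(2016) = 18×102 + 2×365 + 2×203 + 2×287 = 1836 + 730 + 406 + 574 = 3546
ΣP(2016)·Q(2015) = 18×110 + 2×304 + 2×176 + 2×366 = 1980 + 608 + 352 + 732 = 3672
Index = 3546 / 3672 × 100 = 96.5686

96.57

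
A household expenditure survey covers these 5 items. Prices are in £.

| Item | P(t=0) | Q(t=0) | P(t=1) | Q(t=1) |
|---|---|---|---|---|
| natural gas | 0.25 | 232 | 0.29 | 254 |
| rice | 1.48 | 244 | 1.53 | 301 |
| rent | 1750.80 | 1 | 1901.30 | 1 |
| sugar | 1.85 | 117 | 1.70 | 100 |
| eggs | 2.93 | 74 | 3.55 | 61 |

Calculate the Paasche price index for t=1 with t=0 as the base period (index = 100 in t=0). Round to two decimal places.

Paasche price index uses current-period quantities as weights.
ΣP(t=1)·Q(t=1) = 0.29×254 + 1.53×301 + 1901.30×1 + 1.70×100 + 3.55×61 = 73.66 + 460.53 + 1901.3 + 170 + 216.55 = 2822.04
ΣP(t=0)·Q(t=1) = 0.25×254 + 1.48×301 + 1750.80×1 + 1.85×100 + 2.93×61 = 63.5 + 445.48 + 1750.8 + 185 + 178.73 = 2623.51
Index = 2822.04 / 2623.51 × 100 = 107.5673

107.57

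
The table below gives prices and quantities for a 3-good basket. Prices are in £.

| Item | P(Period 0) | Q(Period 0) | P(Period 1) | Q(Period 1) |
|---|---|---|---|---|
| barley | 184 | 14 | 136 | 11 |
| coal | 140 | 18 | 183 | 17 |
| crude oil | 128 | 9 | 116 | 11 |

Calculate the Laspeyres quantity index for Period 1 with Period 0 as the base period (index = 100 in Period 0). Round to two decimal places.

93.02

Laspeyres quantity index uses base-period prices as weights.
ΣP(Period 0)·Q(Period 1) = 184×11 + 140×17 + 128×11 = 2024 + 2380 + 1408 = 5812
ΣP(Period 0)·Q(Period 0) = 184×14 + 140×18 + 128×9 = 2576 + 2520 + 1152 = 6248
Index = 5812 / 6248 × 100 = 93.0218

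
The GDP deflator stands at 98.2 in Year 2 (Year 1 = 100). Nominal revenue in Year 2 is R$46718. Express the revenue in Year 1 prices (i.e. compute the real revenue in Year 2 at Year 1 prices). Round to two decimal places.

47574.34

Real = Nominal ÷ (Index/100) = 46718 ÷ (98.2/100)
     = 46718 ÷ 0.982 = 47574.3381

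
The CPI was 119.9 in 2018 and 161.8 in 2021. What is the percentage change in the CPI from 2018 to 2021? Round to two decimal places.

34.95%

Change = (161.8 − 119.9) / 119.9 × 100
       = 41.9 / 119.9 × 100 = 34.9458%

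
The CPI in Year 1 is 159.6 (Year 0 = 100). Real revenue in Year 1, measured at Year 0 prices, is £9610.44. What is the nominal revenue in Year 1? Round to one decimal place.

Nominal = Real × (Index/100) = 9610.44 × (159.6/100)
        = 9610.44 × 1.596 = 15338.2622

15338.3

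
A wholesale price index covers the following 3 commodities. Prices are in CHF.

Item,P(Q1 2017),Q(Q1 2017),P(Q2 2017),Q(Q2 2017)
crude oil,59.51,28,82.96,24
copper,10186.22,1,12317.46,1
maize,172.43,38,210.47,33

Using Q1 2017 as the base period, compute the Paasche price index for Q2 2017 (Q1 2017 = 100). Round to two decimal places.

Paasche price index uses current-period quantities as weights.
ΣP(Q2 2017)·Q(Q2 2017) = 82.96×24 + 12317.46×1 + 210.47×33 = 1991.04 + 12317.46 + 6945.51 = 21254.01
ΣP(Q1 2017)·Q(Q2 2017) = 59.51×24 + 10186.22×1 + 172.43×33 = 1428.24 + 10186.22 + 5690.19 = 17304.65
Index = 21254.01 / 17304.65 × 100 = 122.8225

122.82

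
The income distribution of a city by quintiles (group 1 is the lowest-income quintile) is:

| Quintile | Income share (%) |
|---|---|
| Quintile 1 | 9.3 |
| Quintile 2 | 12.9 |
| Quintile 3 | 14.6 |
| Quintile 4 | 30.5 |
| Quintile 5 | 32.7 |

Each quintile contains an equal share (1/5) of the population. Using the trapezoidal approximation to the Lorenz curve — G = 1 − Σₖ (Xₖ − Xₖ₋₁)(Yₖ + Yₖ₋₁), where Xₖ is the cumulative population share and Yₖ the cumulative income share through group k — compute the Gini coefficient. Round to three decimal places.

Cumulative income shares Yₖ: 0.0930, 0.2220, 0.3680, 0.6730, 1.0000
Σ (Xₖ−Xₖ₋₁)(Yₖ+Yₖ₋₁) = (1/5)(0.0930+0.0000) + (1/5)(0.2220+0.0930) + (1/5)(0.3680+0.2220) + (1/5)(0.6730+0.3680) + (1/5)(1.0000+0.6730)
  = 0.0186 + 0.0630 + 0.1180 + 0.2082 + 0.3346 = 0.7424
G = 1 − 0.7424 = 0.2576

0.258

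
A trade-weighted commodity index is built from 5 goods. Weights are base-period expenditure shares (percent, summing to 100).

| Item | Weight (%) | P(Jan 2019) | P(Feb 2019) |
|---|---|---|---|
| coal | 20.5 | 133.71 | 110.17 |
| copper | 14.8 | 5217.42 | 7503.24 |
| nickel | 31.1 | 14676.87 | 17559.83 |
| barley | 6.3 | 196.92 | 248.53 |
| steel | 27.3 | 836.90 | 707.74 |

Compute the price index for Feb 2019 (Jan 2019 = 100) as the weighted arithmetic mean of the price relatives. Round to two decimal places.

coal: 20.5 × (110.17/133.71) = 20.5 × 0.823947 = 16.8909
copper: 14.8 × (7503.24/5217.42) = 14.8 × 1.438113 = 21.2841
nickel: 31.1 × (17559.83/14676.87) = 31.1 × 1.196429 = 37.2089
barley: 6.3 × (248.53/196.92) = 6.3 × 1.262086 = 7.9511
steel: 27.3 × (707.74/836.90) = 27.3 × 0.845669 = 23.0868
Index = Σ wᵢ·(p₁ᵢ/p₀ᵢ) = 16.8909 + 21.2841 + 37.2089 + 7.9511 + 23.0868 = 106.4218

106.42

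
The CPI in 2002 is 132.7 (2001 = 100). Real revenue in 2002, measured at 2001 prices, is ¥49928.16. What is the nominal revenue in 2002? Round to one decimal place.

66254.7

Nominal = Real × (Index/100) = 49928.16 × (132.7/100)
        = 49928.16 × 1.327 = 66254.6683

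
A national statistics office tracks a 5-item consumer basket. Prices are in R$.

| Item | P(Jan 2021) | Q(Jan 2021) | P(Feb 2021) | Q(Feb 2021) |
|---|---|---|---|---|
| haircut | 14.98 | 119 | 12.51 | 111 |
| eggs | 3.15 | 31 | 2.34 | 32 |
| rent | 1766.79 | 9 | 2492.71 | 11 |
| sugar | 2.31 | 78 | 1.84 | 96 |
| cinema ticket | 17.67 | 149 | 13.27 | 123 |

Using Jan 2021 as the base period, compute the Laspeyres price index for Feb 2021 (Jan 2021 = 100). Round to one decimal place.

Laspeyres price index uses base-period quantities as weights.
ΣP(Feb 2021)·Q(Jan 2021) = 12.51×119 + 2.34×31 + 2492.71×9 + 1.84×78 + 13.27×149 = 1488.69 + 72.54 + 22434.39 + 143.52 + 1977.23 = 26116.37
ΣP(Jan 2021)·Q(Jan 2021) = 14.98×119 + 3.15×31 + 1766.79×9 + 2.31×78 + 17.67×149 = 1782.62 + 97.65 + 15901.11 + 180.18 + 2632.83 = 20594.39
Index = 26116.37 / 20594.39 × 100 = 126.8130

126.8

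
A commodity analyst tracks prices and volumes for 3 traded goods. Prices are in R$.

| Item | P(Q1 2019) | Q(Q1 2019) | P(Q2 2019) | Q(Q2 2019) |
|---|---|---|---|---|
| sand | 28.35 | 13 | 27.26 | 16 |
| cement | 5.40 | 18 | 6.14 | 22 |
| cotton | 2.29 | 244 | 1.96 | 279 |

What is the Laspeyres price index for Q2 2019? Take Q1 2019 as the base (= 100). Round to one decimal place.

92.1

Laspeyres price index uses base-period quantities as weights.
ΣP(Q2 2019)·Q(Q1 2019) = 27.26×13 + 6.14×18 + 1.96×244 = 354.38 + 110.52 + 478.24 = 943.14
ΣP(Q1 2019)·Q(Q1 2019) = 28.35×13 + 5.40×18 + 2.29×244 = 368.55 + 97.2 + 558.76 = 1024.51
Index = 943.14 / 1024.51 × 100 = 92.0577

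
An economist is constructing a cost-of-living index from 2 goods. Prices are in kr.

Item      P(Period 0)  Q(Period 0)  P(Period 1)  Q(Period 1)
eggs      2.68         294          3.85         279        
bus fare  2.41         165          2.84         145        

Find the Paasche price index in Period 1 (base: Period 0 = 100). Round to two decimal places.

Paasche price index uses current-period quantities as weights.
ΣP(Period 1)·Q(Period 1) = 3.85×279 + 2.84×145 = 1074.15 + 411.8 = 1485.95
ΣP(Period 0)·Q(Period 1) = 2.68×279 + 2.41×145 = 747.72 + 349.45 = 1097.17
Index = 1485.95 / 1097.17 × 100 = 135.4348

135.43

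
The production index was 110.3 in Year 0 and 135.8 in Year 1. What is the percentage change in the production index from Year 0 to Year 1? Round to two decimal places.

Change = (135.8 − 110.3) / 110.3 × 100
       = 25.5 / 110.3 × 100 = 23.1188%

23.12%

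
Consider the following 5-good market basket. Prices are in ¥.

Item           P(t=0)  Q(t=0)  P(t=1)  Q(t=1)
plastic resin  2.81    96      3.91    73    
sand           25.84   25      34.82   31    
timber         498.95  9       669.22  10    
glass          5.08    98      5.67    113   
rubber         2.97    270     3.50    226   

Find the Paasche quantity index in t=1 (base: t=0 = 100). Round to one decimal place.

Paasche quantity index uses current-period prices as weights.
ΣP(t=1)·Q(t=1) = 3.91×73 + 34.82×31 + 669.22×10 + 5.67×113 + 3.50×226 = 285.43 + 1079.42 + 6692.2 + 640.71 + 791 = 9488.76
ΣP(t=1)·Q(t=0) = 3.91×96 + 34.82×25 + 669.22×9 + 5.67×98 + 3.50×270 = 375.36 + 870.5 + 6022.98 + 555.66 + 945 = 8769.5
Index = 9488.76 / 8769.5 × 100 = 108.2018

108.2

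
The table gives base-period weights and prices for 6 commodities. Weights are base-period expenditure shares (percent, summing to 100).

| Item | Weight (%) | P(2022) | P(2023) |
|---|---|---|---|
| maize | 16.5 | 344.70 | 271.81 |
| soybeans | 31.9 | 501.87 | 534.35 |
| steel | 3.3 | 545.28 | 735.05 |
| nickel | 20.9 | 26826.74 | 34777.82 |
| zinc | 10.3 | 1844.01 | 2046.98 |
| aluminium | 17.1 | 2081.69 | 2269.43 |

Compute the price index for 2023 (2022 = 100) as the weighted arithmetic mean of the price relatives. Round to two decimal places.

108.59

maize: 16.5 × (271.81/344.70) = 16.5 × 0.788541 = 13.0109
soybeans: 31.9 × (534.35/501.87) = 31.9 × 1.064718 = 33.9645
steel: 3.3 × (735.05/545.28) = 3.3 × 1.348023 = 4.4485
nickel: 20.9 × (34777.82/26826.74) = 20.9 × 1.296386 = 27.0945
zinc: 10.3 × (2046.98/1844.01) = 10.3 × 1.110070 = 11.4337
aluminium: 17.1 × (2269.43/2081.69) = 17.1 × 1.090186 = 18.6422
Index = Σ wᵢ·(p₁ᵢ/p₀ᵢ) = 13.0109 + 33.9645 + 4.4485 + 27.0945 + 11.4337 + 18.6422 = 108.5943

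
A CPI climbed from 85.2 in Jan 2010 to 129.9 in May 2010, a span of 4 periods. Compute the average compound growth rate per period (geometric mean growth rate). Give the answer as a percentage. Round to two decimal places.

Growth factor = (129.9/85.2)^(1/4) = (1.524648)^(1/4) = 1.111200
Growth rate = 1.111200 − 1 = 0.111200 = 11.1200%

11.12%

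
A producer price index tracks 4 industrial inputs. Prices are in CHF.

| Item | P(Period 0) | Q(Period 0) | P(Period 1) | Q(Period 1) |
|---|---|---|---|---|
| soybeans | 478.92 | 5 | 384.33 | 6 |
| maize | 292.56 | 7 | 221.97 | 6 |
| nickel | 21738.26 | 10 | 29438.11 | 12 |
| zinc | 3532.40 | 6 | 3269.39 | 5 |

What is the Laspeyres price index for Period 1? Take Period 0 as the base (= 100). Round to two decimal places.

Laspeyres price index uses base-period quantities as weights.
ΣP(Period 1)·Q(Period 0) = 384.33×5 + 221.97×7 + 29438.11×10 + 3269.39×6 = 1921.65 + 1553.79 + 294381.1 + 19616.34 = 317472.88
ΣP(Period 0)·Q(Period 0) = 478.92×5 + 292.56×7 + 21738.26×10 + 3532.40×6 = 2394.6 + 2047.92 + 217382.6 + 21194.4 = 243019.52
Index = 317472.88 / 243019.52 × 100 = 130.6368

130.64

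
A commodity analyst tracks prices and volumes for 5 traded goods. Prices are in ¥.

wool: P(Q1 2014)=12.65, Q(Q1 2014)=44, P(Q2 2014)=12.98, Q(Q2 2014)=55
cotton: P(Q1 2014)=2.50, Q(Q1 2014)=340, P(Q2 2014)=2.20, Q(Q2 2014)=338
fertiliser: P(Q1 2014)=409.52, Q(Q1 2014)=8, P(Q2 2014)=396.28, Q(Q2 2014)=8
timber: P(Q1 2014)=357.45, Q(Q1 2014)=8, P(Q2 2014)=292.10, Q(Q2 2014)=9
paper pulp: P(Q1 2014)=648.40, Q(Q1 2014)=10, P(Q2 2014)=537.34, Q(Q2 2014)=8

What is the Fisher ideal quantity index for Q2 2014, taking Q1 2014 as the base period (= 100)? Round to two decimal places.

94.49

Laspeyres component (base-period weights):
ΣP(Q1 2014)Q(Q2 2014) = 12.65×55 + 2.50×338 + 409.52×8 + 357.45×9 + 648.40×8 = 695.75 + 845 + 3276.16 + 3217.05 + 5187.2 = 13221.16
ΣP(Q1 2014)Q(Q1 2014) = 12.65×44 + 2.50×340 + 409.52×8 + 357.45×8 + 648.40×10 = 556.6 + 850 + 3276.16 + 2859.6 + 6484 = 14026.36
L = 13221.16 / 14026.36 × 100 = 94.2594
Paasche component (current-period weights):
ΣP(Q2 2014)Q(Q2 2014) = 12.98×55 + 2.20×338 + 396.28×8 + 292.10×9 + 537.34×8 = 713.9 + 743.6 + 3170.24 + 2628.9 + 4298.72 = 11555.36
ΣP(Q2 2014)Q(Q1 2014) = 12.98×44 + 2.20×340 + 396.28×8 + 292.10×8 + 537.34×10 = 571.12 + 748 + 3170.24 + 2336.8 + 5373.4 = 12199.56
P = 11555.36 / 12199.56 × 100 = 94.7195
Fisher = √(L × P) = √(94.2594 × 94.7195) = 94.4892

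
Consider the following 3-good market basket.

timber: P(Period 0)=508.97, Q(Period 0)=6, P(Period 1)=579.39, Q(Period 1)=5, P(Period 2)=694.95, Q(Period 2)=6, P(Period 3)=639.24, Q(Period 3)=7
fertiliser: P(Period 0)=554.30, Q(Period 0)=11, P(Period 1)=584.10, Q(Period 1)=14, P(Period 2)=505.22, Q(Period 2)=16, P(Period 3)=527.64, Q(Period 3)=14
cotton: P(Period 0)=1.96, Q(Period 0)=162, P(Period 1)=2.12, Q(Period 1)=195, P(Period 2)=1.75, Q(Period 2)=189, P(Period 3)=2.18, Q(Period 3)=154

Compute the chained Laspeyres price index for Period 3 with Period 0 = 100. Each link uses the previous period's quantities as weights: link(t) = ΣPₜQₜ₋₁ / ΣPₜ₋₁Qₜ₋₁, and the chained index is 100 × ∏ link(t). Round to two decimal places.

103.42

Link Period 0→Period 1:
ΣP(Period 1)Q(Period 0) = 579.39×6 + 584.10×11 + 2.12×162 = 3476.34 + 6425.1 + 343.44 = 10244.88
ΣP(Period 0)Q(Period 0) = 508.97×6 + 554.30×11 + 1.96×162 = 3053.82 + 6097.3 + 317.52 = 9468.64
link = 10244.88/9468.64 = 1.081980
Link Period 1→Period 2:
ΣP(Period 2)Q(Period 1) = 694.95×5 + 505.22×14 + 1.75×195 = 3474.75 + 7073.08 + 341.25 = 10889.08
ΣP(Period 1)Q(Period 1) = 579.39×5 + 584.10×14 + 2.12×195 = 2896.95 + 8177.4 + 413.4 = 11487.75
link = 10889.08/11487.75 = 0.947886
Link Period 2→Period 3:
ΣP(Period 3)Q(Period 2) = 639.24×6 + 527.64×16 + 2.18×189 = 3835.44 + 8442.24 + 412.02 = 12689.7
ΣP(Period 2)Q(Period 2) = 694.95×6 + 505.22×16 + 1.75×189 = 4169.7 + 8083.52 + 330.75 = 12583.97
link = 12689.7/12583.97 = 1.008402
Chained index = 100 × 1.081980 × 0.947886 × 1.008402 = 103.4211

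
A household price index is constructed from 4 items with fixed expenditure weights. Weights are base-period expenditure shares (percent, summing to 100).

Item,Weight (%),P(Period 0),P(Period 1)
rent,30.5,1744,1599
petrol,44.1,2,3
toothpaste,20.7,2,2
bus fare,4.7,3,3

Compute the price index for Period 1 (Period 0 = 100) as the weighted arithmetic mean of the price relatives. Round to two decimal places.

rent: 30.5 × (1599/1744) = 30.5 × 0.916858 = 27.9642
petrol: 44.1 × (3/2) = 44.1 × 1.500000 = 66.1500
toothpaste: 20.7 × (2/2) = 20.7 × 1.000000 = 20.7000
bus fare: 4.7 × (3/3) = 4.7 × 1.000000 = 4.7000
Index = Σ wᵢ·(p₁ᵢ/p₀ᵢ) = 27.9642 + 66.1500 + 20.7000 + 4.7000 = 119.5142

119.51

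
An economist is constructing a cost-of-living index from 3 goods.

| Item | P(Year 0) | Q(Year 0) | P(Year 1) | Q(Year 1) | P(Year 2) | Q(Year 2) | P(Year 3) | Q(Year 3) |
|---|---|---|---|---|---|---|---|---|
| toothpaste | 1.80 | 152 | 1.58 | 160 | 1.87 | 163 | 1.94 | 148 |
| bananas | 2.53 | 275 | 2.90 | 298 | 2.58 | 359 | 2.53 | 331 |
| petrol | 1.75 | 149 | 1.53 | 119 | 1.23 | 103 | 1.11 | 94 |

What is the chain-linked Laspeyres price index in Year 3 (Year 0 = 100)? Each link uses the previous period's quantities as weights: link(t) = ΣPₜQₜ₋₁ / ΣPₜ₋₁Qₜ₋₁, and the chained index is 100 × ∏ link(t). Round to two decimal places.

Link Year 0→Year 1:
ΣP(Year 1)Q(Year 0) = 1.58×152 + 2.90×275 + 1.53×149 = 240.16 + 797.5 + 227.97 = 1265.63
ΣP(Year 0)Q(Year 0) = 1.80×152 + 2.53×275 + 1.75×149 = 273.6 + 695.75 + 260.75 = 1230.1
link = 1265.63/1230.1 = 1.028884
Link Year 1→Year 2:
ΣP(Year 2)Q(Year 1) = 1.87×160 + 2.58×298 + 1.23×119 = 299.2 + 768.84 + 146.37 = 1214.41
ΣP(Year 1)Q(Year 1) = 1.58×160 + 2.90×298 + 1.53×119 = 252.8 + 864.2 + 182.07 = 1299.07
link = 1214.41/1299.07 = 0.934830
Link Year 2→Year 3:
ΣP(Year 3)Q(Year 2) = 1.94×163 + 2.53×359 + 1.11×103 = 316.22 + 908.27 + 114.33 = 1338.82
ΣP(Year 2)Q(Year 2) = 1.87×163 + 2.58×359 + 1.23×103 = 304.81 + 926.22 + 126.69 = 1357.72
link = 1338.82/1357.72 = 0.986080
Chained index = 100 × 1.028884 × 0.934830 × 0.986080 = 94.8443

94.84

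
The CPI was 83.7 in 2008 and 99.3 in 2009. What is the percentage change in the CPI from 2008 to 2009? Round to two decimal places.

18.64%

Change = (99.3 − 83.7) / 83.7 × 100
       = 15.6 / 83.7 × 100 = 18.6380%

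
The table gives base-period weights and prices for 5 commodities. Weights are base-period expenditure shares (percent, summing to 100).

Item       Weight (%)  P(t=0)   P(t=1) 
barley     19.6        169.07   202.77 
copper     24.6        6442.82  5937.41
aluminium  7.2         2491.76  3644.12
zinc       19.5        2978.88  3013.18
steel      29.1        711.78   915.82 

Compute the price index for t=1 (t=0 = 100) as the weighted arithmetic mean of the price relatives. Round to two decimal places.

113.87

barley: 19.6 × (202.77/169.07) = 19.6 × 1.199326 = 23.5068
copper: 24.6 × (5937.41/6442.82) = 24.6 × 0.921555 = 22.6702
aluminium: 7.2 × (3644.12/2491.76) = 7.2 × 1.462468 = 10.5298
zinc: 19.5 × (3013.18/2978.88) = 19.5 × 1.011514 = 19.7245
steel: 29.1 × (915.82/711.78) = 29.1 × 1.286662 = 37.4419
Index = Σ wᵢ·(p₁ᵢ/p₀ᵢ) = 23.5068 + 22.6702 + 10.5298 + 19.7245 + 37.4419 = 113.8732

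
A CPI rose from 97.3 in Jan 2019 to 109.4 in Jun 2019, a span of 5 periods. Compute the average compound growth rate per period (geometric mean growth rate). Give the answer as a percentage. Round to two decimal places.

Growth factor = (109.4/97.3)^(1/5) = (1.124358)^(1/5) = 1.023719
Growth rate = 1.023719 − 1 = 0.023719 = 2.3719%

2.37%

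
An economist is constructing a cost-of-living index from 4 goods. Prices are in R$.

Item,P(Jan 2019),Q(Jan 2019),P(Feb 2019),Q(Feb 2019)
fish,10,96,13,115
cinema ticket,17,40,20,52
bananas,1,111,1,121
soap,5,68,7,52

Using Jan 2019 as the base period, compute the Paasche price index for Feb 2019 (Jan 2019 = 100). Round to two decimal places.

125.05

Paasche price index uses current-period quantities as weights.
ΣP(Feb 2019)·Q(Feb 2019) = 13×115 + 20×52 + 1×121 + 7×52 = 1495 + 1040 + 121 + 364 = 3020
ΣP(Jan 2019)·Q(Feb 2019) = 10×115 + 17×52 + 1×121 + 5×52 = 1150 + 884 + 121 + 260 = 2415
Index = 3020 / 2415 × 100 = 125.0518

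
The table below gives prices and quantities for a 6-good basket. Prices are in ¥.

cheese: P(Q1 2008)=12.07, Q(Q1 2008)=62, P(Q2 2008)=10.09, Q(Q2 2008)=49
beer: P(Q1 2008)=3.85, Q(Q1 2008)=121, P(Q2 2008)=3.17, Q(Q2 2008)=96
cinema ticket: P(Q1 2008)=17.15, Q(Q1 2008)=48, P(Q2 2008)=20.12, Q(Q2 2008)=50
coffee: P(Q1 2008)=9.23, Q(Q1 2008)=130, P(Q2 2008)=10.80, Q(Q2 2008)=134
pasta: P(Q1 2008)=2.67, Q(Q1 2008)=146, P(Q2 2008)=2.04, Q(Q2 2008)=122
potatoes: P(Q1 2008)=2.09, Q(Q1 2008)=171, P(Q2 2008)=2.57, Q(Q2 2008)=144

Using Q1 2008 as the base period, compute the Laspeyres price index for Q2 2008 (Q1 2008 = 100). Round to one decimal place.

103.3

Laspeyres price index uses base-period quantities as weights.
ΣP(Q2 2008)·Q(Q1 2008) = 10.09×62 + 3.17×121 + 20.12×48 + 10.80×130 + 2.04×146 + 2.57×171 = 625.58 + 383.57 + 965.76 + 1404 + 297.84 + 439.47 = 4116.22
ΣP(Q1 2008)·Q(Q1 2008) = 12.07×62 + 3.85×121 + 17.15×48 + 9.23×130 + 2.67×146 + 2.09×171 = 748.34 + 465.85 + 823.2 + 1199.9 + 389.82 + 357.39 = 3984.5
Index = 4116.22 / 3984.5 × 100 = 103.3058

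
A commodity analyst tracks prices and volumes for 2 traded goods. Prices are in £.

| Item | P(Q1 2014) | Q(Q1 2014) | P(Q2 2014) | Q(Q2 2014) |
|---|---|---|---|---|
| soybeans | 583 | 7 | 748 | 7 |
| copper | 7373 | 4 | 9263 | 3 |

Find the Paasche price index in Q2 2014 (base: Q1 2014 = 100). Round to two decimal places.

Paasche price index uses current-period quantities as weights.
ΣP(Q2 2014)·Q(Q2 2014) = 748×7 + 9263×3 = 5236 + 27789 = 33025
ΣP(Q1 2014)·Q(Q2 2014) = 583×7 + 7373×3 = 4081 + 22119 = 26200
Index = 33025 / 26200 × 100 = 126.0496

126.05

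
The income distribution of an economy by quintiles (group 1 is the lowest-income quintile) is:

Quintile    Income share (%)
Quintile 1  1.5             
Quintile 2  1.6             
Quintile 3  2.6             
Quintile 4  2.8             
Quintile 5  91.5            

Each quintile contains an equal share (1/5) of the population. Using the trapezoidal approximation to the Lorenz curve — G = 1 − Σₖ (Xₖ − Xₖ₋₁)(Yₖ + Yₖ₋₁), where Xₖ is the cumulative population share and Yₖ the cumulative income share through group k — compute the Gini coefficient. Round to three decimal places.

0.725

Cumulative income shares Yₖ: 0.0150, 0.0310, 0.0570, 0.0850, 1.0000
Σ (Xₖ−Xₖ₋₁)(Yₖ+Yₖ₋₁) = (1/5)(0.0150+0.0000) + (1/5)(0.0310+0.0150) + (1/5)(0.0570+0.0310) + (1/5)(0.0850+0.0570) + (1/5)(1.0000+0.0850)
  = 0.0030 + 0.0092 + 0.0176 + 0.0284 + 0.2170 = 0.2752
G = 1 − 0.2752 = 0.7248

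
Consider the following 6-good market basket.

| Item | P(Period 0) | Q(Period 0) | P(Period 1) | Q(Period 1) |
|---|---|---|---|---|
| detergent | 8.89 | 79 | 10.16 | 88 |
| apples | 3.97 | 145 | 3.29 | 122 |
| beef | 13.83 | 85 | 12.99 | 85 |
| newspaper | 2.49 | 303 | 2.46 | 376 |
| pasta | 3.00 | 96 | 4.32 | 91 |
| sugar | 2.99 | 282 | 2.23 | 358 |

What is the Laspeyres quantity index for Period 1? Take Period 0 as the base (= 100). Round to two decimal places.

Laspeyres quantity index uses base-period prices as weights.
ΣP(Period 0)·Q(Period 1) = 8.89×88 + 3.97×122 + 13.83×85 + 2.49×376 + 3.00×91 + 2.99×358 = 782.32 + 484.34 + 1175.55 + 936.24 + 273 + 1070.42 = 4721.87
ΣP(Period 0)·Q(Period 0) = 8.89×79 + 3.97×145 + 13.83×85 + 2.49×303 + 3.00×96 + 2.99×282 = 702.31 + 575.65 + 1175.55 + 754.47 + 288 + 843.18 = 4339.16
Index = 4721.87 / 4339.16 × 100 = 108.8199

108.82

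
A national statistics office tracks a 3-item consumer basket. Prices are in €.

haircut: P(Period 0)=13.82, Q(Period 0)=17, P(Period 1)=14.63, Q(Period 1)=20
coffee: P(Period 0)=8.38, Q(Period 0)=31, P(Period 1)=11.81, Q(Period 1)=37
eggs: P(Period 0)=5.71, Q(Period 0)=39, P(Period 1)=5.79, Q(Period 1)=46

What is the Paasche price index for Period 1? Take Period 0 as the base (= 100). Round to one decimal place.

Paasche price index uses current-period quantities as weights.
ΣP(Period 1)·Q(Period 1) = 14.63×20 + 11.81×37 + 5.79×46 = 292.6 + 436.97 + 266.34 = 995.91
ΣP(Period 0)·Q(Period 1) = 13.82×20 + 8.38×37 + 5.71×46 = 276.4 + 310.06 + 262.66 = 849.12
Index = 995.91 / 849.12 × 100 = 117.2873

117.3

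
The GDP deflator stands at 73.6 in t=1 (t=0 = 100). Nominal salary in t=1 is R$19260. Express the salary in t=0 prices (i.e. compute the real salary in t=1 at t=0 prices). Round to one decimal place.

26168.5

Real = Nominal ÷ (Index/100) = 19260 ÷ (73.6/100)
     = 19260 ÷ 0.736 = 26168.4783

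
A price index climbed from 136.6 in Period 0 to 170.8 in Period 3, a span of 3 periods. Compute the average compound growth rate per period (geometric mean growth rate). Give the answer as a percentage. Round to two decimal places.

7.73%

Growth factor = (170.8/136.6)^(1/3) = (1.250366)^(1/3) = 1.077322
Growth rate = 1.077322 − 1 = 0.077322 = 7.7322%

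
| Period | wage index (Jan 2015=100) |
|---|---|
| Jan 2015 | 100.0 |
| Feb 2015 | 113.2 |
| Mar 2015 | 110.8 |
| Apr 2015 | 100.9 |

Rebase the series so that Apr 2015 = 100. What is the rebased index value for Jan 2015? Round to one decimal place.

99.1

Rebased(Jan 2015) = 100.0 / 100.9 × 100 = 99.1080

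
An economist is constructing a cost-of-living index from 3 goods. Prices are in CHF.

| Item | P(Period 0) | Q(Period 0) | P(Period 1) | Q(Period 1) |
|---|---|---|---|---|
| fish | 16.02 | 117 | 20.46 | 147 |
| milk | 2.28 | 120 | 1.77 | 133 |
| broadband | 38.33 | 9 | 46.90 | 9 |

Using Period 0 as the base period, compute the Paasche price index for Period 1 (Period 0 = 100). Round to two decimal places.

Paasche price index uses current-period quantities as weights.
ΣP(Period 1)·Q(Period 1) = 20.46×147 + 1.77×133 + 46.90×9 = 3007.62 + 235.41 + 422.1 = 3665.13
ΣP(Period 0)·Q(Period 1) = 16.02×147 + 2.28×133 + 38.33×9 = 2354.94 + 303.24 + 344.97 = 3003.15
Index = 3665.13 / 3003.15 × 100 = 122.0429

122.04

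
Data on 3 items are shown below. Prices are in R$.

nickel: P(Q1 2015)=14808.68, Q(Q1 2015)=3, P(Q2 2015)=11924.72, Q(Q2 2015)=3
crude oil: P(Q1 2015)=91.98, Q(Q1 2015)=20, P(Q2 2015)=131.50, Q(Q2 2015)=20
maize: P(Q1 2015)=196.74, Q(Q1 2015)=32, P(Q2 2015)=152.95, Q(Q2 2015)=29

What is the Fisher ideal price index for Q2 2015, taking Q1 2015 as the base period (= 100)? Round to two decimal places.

Laspeyres component (base-period weights):
ΣP(Q2 2015)Q(Q1 2015) = 11924.72×3 + 131.50×20 + 152.95×32 = 35774.16 + 2630 + 4894.4 = 43298.56
ΣP(Q1 2015)Q(Q1 2015) = 14808.68×3 + 91.98×20 + 196.74×32 = 44426.04 + 1839.6 + 6295.68 = 52561.32
L = 43298.56 / 52561.32 × 100 = 82.3772
Paasche component (current-period weights):
ΣP(Q2 2015)Q(Q2 2015) = 11924.72×3 + 131.50×20 + 152.95×29 = 35774.16 + 2630 + 4435.55 = 42839.71
ΣP(Q1 2015)Q(Q2 2015) = 14808.68×3 + 91.98×20 + 196.74×29 = 44426.04 + 1839.6 + 5705.46 = 51971.1
P = 42839.71 / 51971.1 × 100 = 82.4299
Fisher = √(L × P) = √(82.3772 × 82.4299) = 82.4035

82.40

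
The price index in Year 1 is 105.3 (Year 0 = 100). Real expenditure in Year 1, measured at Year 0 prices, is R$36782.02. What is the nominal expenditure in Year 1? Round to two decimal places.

38731.47

Nominal = Real × (Index/100) = 36782.02 × (105.3/100)
        = 36782.02 × 1.053 = 38731.4671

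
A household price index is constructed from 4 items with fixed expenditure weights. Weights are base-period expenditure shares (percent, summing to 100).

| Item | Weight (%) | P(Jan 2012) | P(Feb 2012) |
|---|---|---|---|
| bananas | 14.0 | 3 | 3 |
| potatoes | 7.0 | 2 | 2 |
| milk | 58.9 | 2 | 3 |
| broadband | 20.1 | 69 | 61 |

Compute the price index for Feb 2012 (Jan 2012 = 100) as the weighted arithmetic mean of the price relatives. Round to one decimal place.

bananas: 14.0 × (3/3) = 14.0 × 1.000000 = 14.0000
potatoes: 7.0 × (2/2) = 7.0 × 1.000000 = 7.0000
milk: 58.9 × (3/2) = 58.9 × 1.500000 = 88.3500
broadband: 20.1 × (61/69) = 20.1 × 0.884058 = 17.7696
Index = Σ wᵢ·(p₁ᵢ/p₀ᵢ) = 14.0000 + 7.0000 + 88.3500 + 17.7696 = 127.1196

127.1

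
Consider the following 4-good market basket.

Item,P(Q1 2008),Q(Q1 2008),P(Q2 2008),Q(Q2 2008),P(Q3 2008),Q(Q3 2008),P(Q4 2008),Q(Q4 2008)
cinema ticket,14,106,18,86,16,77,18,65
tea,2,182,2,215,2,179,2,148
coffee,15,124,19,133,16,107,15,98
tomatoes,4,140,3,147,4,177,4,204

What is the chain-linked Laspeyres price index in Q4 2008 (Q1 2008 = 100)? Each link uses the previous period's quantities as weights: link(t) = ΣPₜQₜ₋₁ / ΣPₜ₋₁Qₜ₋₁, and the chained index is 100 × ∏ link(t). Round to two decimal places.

109.40

Link Q1 2008→Q2 2008:
ΣP(Q2 2008)Q(Q1 2008) = 18×106 + 2×182 + 19×124 + 3×140 = 1908 + 364 + 2356 + 420 = 5048
ΣP(Q1 2008)Q(Q1 2008) = 14×106 + 2×182 + 15×124 + 4×140 = 1484 + 364 + 1860 + 560 = 4268
link = 5048/4268 = 1.182755
Link Q2 2008→Q3 2008:
ΣP(Q3 2008)Q(Q2 2008) = 16×86 + 2×215 + 16×133 + 4×147 = 1376 + 430 + 2128 + 588 = 4522
ΣP(Q2 2008)Q(Q2 2008) = 18×86 + 2×215 + 19×133 + 3×147 = 1548 + 430 + 2527 + 441 = 4946
link = 4522/4946 = 0.914274
Link Q3 2008→Q4 2008:
ΣP(Q4 2008)Q(Q3 2008) = 18×77 + 2×179 + 15×107 + 4×177 = 1386 + 358 + 1605 + 708 = 4057
ΣP(Q3 2008)Q(Q3 2008) = 16×77 + 2×179 + 16×107 + 4×177 = 1232 + 358 + 1712 + 708 = 4010
link = 4057/4010 = 1.011721
Chained index = 100 × 1.182755 × 0.914274 × 1.011721 = 109.4037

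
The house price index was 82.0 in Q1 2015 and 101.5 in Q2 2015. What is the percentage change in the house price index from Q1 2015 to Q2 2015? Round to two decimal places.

Change = (101.5 − 82.0) / 82.0 × 100
       = 19.5 / 82.0 × 100 = 23.7805%

23.78%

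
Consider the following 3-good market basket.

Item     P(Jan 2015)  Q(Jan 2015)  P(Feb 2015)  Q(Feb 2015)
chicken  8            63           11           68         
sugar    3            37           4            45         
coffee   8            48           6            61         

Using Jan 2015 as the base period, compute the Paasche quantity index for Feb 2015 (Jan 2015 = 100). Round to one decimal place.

114.6

Paasche quantity index uses current-period prices as weights.
ΣP(Feb 2015)·Q(Feb 2015) = 11×68 + 4×45 + 6×61 = 748 + 180 + 366 = 1294
ΣP(Feb 2015)·Q(Jan 2015) = 11×63 + 4×37 + 6×48 = 693 + 148 + 288 = 1129
Index = 1294 / 1129 × 100 = 114.6147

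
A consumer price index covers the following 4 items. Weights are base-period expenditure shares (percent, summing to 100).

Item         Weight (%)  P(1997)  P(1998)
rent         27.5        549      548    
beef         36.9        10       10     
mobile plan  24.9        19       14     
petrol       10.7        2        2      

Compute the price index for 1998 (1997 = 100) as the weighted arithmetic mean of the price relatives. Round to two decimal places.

93.40

rent: 27.5 × (548/549) = 27.5 × 0.998179 = 27.4499
beef: 36.9 × (10/10) = 36.9 × 1.000000 = 36.9000
mobile plan: 24.9 × (14/19) = 24.9 × 0.736842 = 18.3474
petrol: 10.7 × (2/2) = 10.7 × 1.000000 = 10.7000
Index = Σ wᵢ·(p₁ᵢ/p₀ᵢ) = 27.4499 + 36.9000 + 18.3474 + 10.7000 = 93.3973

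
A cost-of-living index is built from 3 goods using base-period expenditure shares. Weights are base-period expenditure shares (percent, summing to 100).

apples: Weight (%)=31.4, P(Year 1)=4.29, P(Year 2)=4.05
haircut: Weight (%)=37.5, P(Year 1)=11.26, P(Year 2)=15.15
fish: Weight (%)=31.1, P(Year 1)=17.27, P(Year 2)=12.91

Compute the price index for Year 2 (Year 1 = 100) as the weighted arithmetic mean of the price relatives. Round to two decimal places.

apples: 31.4 × (4.05/4.29) = 31.4 × 0.944056 = 29.6434
haircut: 37.5 × (15.15/11.26) = 37.5 × 1.345471 = 50.4552
fish: 31.1 × (12.91/17.27) = 31.1 × 0.747539 = 23.2485
Index = Σ wᵢ·(p₁ᵢ/p₀ᵢ) = 29.6434 + 50.4552 + 23.2485 = 103.3470

103.35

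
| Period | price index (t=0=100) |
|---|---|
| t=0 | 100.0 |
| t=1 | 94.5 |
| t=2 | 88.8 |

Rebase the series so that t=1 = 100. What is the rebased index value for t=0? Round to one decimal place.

105.8

Rebased(t=0) = 100.0 / 94.5 × 100 = 105.8201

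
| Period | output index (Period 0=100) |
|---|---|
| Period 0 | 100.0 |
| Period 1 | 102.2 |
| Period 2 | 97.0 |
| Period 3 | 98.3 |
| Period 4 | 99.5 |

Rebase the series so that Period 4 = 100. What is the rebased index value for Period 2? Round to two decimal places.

Rebased(Period 2) = 97.0 / 99.5 × 100 = 97.4874

97.49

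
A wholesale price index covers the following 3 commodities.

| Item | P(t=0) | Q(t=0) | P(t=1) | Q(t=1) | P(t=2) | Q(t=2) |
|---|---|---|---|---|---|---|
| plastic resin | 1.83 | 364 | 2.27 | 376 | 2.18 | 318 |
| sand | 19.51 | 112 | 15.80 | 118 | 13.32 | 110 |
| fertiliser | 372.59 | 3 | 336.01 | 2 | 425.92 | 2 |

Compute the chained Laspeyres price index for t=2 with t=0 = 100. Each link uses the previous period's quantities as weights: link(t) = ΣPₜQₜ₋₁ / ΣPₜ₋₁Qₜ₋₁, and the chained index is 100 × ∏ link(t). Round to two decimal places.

Link t=0→t=1:
ΣP(t=1)Q(t=0) = 2.27×364 + 15.80×112 + 336.01×3 = 826.28 + 1769.6 + 1008.03 = 3603.91
ΣP(t=0)Q(t=0) = 1.83×364 + 19.51×112 + 372.59×3 = 666.12 + 2185.12 + 1117.77 = 3969.01
link = 3603.91/3969.01 = 0.908012
Link t=1→t=2:
ΣP(t=2)Q(t=1) = 2.18×376 + 13.32×118 + 425.92×2 = 819.68 + 1571.76 + 851.84 = 3243.28
ΣP(t=1)Q(t=1) = 2.27×376 + 15.80×118 + 336.01×2 = 853.52 + 1864.4 + 672.02 = 3389.94
link = 3243.28/3389.94 = 0.956737
Chained index = 100 × 0.908012 × 0.956737 = 86.8729

86.87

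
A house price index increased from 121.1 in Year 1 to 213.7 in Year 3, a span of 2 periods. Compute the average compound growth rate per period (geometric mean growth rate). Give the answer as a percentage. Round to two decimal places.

32.84%

Growth factor = (213.7/121.1)^(1/2) = (1.764657)^(1/2) = 1.328404
Growth rate = 1.328404 − 1 = 0.328404 = 32.8404%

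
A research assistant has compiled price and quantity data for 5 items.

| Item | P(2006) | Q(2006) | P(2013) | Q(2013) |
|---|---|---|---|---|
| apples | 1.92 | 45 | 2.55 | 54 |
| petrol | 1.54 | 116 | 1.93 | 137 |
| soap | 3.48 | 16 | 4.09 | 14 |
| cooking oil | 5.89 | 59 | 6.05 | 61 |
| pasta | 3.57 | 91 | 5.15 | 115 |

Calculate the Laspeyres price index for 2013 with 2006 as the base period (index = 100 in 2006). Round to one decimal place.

123.8

Laspeyres price index uses base-period quantities as weights.
ΣP(2013)·Q(2006) = 2.55×45 + 1.93×116 + 4.09×16 + 6.05×59 + 5.15×91 = 114.75 + 223.88 + 65.44 + 356.95 + 468.65 = 1229.67
ΣP(2006)·Q(2006) = 1.92×45 + 1.54×116 + 3.48×16 + 5.89×59 + 3.57×91 = 86.4 + 178.64 + 55.68 + 347.51 + 324.87 = 993.1
Index = 1229.67 / 993.1 × 100 = 123.8214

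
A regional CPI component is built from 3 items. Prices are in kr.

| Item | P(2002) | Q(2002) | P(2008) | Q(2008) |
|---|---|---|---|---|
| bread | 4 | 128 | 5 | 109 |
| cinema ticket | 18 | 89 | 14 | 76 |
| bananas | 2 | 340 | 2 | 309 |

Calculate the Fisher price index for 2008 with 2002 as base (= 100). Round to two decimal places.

Laspeyres component (base-period weights):
ΣP(2008)Q(2002) = 5×128 + 14×89 + 2×340 = 640 + 1246 + 680 = 2566
ΣP(2002)Q(2002) = 4×128 + 18×89 + 2×340 = 512 + 1602 + 680 = 2794
L = 2566 / 2794 × 100 = 91.8397
Paasche component (current-period weights):
ΣP(2008)Q(2008) = 5×109 + 14×76 + 2×309 = 545 + 1064 + 618 = 2227
ΣP(2002)Q(2008) = 4×109 + 18×76 + 2×309 = 436 + 1368 + 618 = 2422
P = 2227 / 2422 × 100 = 91.9488
Fisher = √(L × P) = √(91.8397 × 91.9488) = 91.8942

91.89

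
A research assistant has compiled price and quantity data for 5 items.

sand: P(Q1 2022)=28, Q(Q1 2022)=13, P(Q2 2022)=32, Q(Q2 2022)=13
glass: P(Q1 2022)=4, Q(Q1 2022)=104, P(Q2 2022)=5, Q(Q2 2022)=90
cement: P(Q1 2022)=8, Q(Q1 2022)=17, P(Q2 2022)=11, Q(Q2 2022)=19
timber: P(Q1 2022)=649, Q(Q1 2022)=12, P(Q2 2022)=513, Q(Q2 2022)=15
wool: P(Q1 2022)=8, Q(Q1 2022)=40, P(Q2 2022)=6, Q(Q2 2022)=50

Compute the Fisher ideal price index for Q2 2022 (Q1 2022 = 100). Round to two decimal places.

Laspeyres component (base-period weights):
ΣP(Q2 2022)Q(Q1 2022) = 32×13 + 5×104 + 11×17 + 513×12 + 6×40 = 416 + 520 + 187 + 6156 + 240 = 7519
ΣP(Q1 2022)Q(Q1 2022) = 28×13 + 4×104 + 8×17 + 649×12 + 8×40 = 364 + 416 + 136 + 7788 + 320 = 9024
L = 7519 / 9024 × 100 = 83.3223
Paasche component (current-period weights):
ΣP(Q2 2022)Q(Q2 2022) = 32×13 + 5×90 + 11×19 + 513×15 + 6×50 = 416 + 450 + 209 + 7695 + 300 = 9070
ΣP(Q1 2022)Q(Q2 2022) = 28×13 + 4×90 + 8×19 + 649×15 + 8×50 = 364 + 360 + 152 + 9735 + 400 = 11011
P = 9070 / 11011 × 100 = 82.3722
Fisher = √(L × P) = √(83.3223 × 82.3722) = 82.8459

82.85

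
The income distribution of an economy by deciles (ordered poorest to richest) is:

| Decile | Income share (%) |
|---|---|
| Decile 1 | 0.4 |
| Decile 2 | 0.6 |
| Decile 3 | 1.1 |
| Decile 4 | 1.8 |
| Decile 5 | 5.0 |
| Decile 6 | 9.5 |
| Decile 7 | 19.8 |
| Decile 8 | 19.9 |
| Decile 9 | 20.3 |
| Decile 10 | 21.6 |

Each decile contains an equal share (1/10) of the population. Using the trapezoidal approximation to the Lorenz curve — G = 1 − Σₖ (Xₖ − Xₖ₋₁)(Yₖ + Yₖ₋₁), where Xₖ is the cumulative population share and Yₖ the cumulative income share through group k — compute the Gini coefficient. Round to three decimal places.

Cumulative income shares Yₖ: 0.0040, 0.0100, 0.0210, 0.0390, 0.0890, 0.1840, 0.3820, 0.5810, 0.7840, 1.0000
Σ (Xₖ−Xₖ₋₁)(Yₖ+Yₖ₋₁) = (1/10)(0.0040+0.0000) + (1/10)(0.0100+0.0040) + (1/10)(0.0210+0.0100) + (1/10)(0.0390+0.0210) + (1/10)(0.0890+0.0390) + (1/10)(0.1840+0.0890) + (1/10)(0.3820+0.1840) + (1/10)(0.5810+0.3820) + (1/10)(0.7840+0.5810) + (1/10)(1.0000+0.7840)
  = 0.0004 + 0.0014 + 0.0031 + 0.0060 + 0.0128 + 0.0273 + 0.0566 + 0.0963 + 0.1365 + 0.1784 = 0.5188
G = 1 − 0.5188 = 0.4812

0.481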